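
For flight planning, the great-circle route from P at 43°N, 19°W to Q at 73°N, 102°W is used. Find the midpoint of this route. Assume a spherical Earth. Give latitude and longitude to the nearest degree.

≈ 63°N, 40°W

Write both endpoints as unit vectors p₁, p₂ with components (cos φ cos λ, cos φ sin λ, sin φ).
The central angle between the endpoints is δ = arccos(p₁·p₂) ≈ 0.825 rad (47.3°).
Interpolate at f = 1/2 with slerp weights a = sin((1−f)δ)/sin δ ≈ 0.546, b = sin(fδ)/sin δ ≈ 0.546.
p = a·p₁ + b·p₂ ≈ (0.344, -0.286, 0.894); φ = arcsin(p_z) ≈ 63.41°, λ = atan2(p_y, p_x) ≈ -39.72°.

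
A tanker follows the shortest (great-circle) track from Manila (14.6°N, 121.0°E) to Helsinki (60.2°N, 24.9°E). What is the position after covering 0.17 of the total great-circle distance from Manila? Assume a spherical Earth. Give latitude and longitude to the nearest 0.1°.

Write both endpoints as unit vectors p₁, p₂ with components (cos φ cos λ, cos φ sin λ, sin φ).
The central angle between the endpoints is δ = arccos(p₁·p₂) ≈ 1.402 rad (80.3°).
Interpolate at f = 0.17 with slerp weights a = sin((1−f)δ)/sin δ ≈ 0.932, b = sin(fδ)/sin δ ≈ 0.240.
p = a·p₁ + b·p₂ ≈ (-0.356, 0.823, 0.443); φ = arcsin(p_z) ≈ 26.28°, λ = atan2(p_y, p_x) ≈ 113.41°.

≈ (26.3°N, 113.4°E)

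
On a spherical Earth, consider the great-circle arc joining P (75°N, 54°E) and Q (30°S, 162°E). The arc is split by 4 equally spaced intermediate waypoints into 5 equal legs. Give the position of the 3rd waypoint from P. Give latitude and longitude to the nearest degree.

≈ (18°N, 148°E)

Convert each endpoint to a unit vector on the sphere (x = cos φ cos λ, y = cos φ sin λ, z = sin φ).
The central angle between the endpoints is δ = arccos(p₁·p₂) ≈ 2.156 rad (123.5°).
Interpolate at f = 3/5 with slerp weights a = sin((1−f)δ)/sin δ ≈ 0.911, b = sin(fδ)/sin δ ≈ 1.154.
p = a·p₁ + b·p₂ ≈ (-0.812, 0.499, 0.303); φ = arcsin(p_z) ≈ 17.64°, λ = atan2(p_y, p_x) ≈ 148.39°.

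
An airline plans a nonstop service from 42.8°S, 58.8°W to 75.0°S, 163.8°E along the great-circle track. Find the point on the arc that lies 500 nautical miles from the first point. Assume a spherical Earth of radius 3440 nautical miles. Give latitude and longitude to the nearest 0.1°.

≈ 50.9°S, 61.5°W

The haversine formula gives a central angle δ ≈ 1.028 rad (58.9°) between the endpoints. The total great-circle distance is δ·R ≈ 1.028 × 3440 ≈ 3536 nmi, so the target fraction is f = 500/3536 ≈ 0.141.
Interpolate at f ≈ 0.141 with slerp weights a = sin((1−f)δ)/sin δ ≈ 0.902, b = sin(fδ)/sin δ ≈ 0.169.
p = a·p₁ + b·p₂ ≈ (0.301, -0.554, -0.776); φ = arcsin(p_z) ≈ -50.92°, λ = atan2(p_y, p_x) ≈ -61.49°.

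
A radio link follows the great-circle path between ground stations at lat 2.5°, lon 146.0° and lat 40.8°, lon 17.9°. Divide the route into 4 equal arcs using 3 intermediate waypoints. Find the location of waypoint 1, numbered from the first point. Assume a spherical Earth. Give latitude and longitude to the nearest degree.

≈ lat 24°, lon 125°

The haversine formula gives a central angle δ ≈ 2.024 rad (116.0°) between the endpoints.
Interpolate at f = 1/4 with slerp weights a = sin((1−f)δ)/sin δ ≈ 1.111, b = sin(fδ)/sin δ ≈ 0.539.
p = a·p₁ + b·p₂ ≈ (-0.532, 0.746, 0.401); φ = arcsin(p_z) ≈ 23.63°, λ = atan2(p_y, p_x) ≈ 125.47°.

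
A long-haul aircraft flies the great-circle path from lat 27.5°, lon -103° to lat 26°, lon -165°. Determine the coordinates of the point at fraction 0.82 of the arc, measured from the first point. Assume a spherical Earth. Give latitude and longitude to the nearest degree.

Write both endpoints as unit vectors p₁, p₂ with components (cos φ cos λ, cos φ sin λ, sin φ).
The central angle between the endpoints is δ = arccos(p₁·p₂) ≈ 0.956 rad (54.8°).
Interpolate at f = 0.82 with slerp weights a = sin((1−f)δ)/sin δ ≈ 0.210, b = sin(fδ)/sin δ ≈ 0.864.
p = a·p₁ + b·p₂ ≈ (-0.792, -0.382, 0.476); φ = arcsin(p_z) ≈ 28.40°, λ = atan2(p_y, p_x) ≈ -154.24°.

≈ lat 28°, lon -154°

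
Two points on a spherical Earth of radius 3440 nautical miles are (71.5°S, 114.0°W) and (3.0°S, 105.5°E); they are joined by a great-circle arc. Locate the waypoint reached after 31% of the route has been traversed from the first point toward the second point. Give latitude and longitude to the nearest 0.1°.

≈ (69.3°S, 138.6°E)

Convert each endpoint to a unit vector on the sphere (x = cos φ cos λ, y = cos φ sin λ, z = sin φ).
The central angle between the endpoints is δ = arccos(p₁·p₂) ≈ 1.767 rad (101.2°).
Interpolate at f = 0.31 with slerp weights a = sin((1−f)δ)/sin δ ≈ 0.957, b = sin(fδ)/sin δ ≈ 0.531.
p = a·p₁ + b·p₂ ≈ (-0.265, 0.233, -0.935); φ = arcsin(p_z) ≈ -69.31°, λ = atan2(p_y, p_x) ≈ 138.64°.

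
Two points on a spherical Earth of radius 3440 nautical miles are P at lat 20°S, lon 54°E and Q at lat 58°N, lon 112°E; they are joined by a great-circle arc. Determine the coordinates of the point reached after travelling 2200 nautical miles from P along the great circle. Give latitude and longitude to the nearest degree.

Write both endpoints as unit vectors p₁, p₂ with components (cos φ cos λ, cos φ sin λ, sin φ).
The central angle between the endpoints is δ = arccos(p₁·p₂) ≈ 1.597 rad (91.5°). The total great-circle distance is δ·R ≈ 1.597 × 3440 ≈ 5494 nmi, so the target fraction is f = 2200/5494 ≈ 0.400.
Interpolate at f ≈ 0.400 with slerp weights a = sin((1−f)δ)/sin δ ≈ 0.818, b = sin(fδ)/sin δ ≈ 0.597.
p = a·p₁ + b·p₂ ≈ (0.333, 0.915, 0.227); φ = arcsin(p_z) ≈ 13.09°, λ = atan2(p_y, p_x) ≈ 69.99°.

≈ lat 13°N, lon 70°E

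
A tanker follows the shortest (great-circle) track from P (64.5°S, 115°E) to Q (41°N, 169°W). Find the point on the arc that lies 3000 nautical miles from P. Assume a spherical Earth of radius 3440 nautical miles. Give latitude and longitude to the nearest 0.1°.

Write both endpoints as unit vectors p₁, p₂ with components (cos φ cos λ, cos φ sin λ, sin φ).
The central angle between the endpoints is δ = arccos(p₁·p₂) ≈ 2.110 rad (120.9°). The total great-circle distance is δ·R ≈ 2.110 × 3440 ≈ 7259 nmi, so the target fraction is f = 3000/7259 ≈ 0.413.
Interpolate at f ≈ 0.413 with slerp weights a = sin((1−f)δ)/sin δ ≈ 1.101, b = sin(fδ)/sin δ ≈ 0.892.
p = a·p₁ + b·p₂ ≈ (-0.861, 0.301, -0.409); φ = arcsin(p_z) ≈ -24.13°, λ = atan2(p_y, p_x) ≈ 160.72°.

≈ (24.1°S, 160.7°E)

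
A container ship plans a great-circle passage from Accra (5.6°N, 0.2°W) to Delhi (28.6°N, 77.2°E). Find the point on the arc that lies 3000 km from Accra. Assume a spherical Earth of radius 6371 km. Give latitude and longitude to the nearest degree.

Convert each endpoint to a unit vector on the sphere (x = cos φ cos λ, y = cos φ sin λ, z = sin φ).
The central angle between the endpoints is δ = arccos(p₁·p₂) ≈ 1.331 rad (76.3°). The total great-circle distance is δ·R ≈ 1.331 × 6371 ≈ 8481 km, so the target fraction is f = 3000/8481 ≈ 0.354.
Interpolate at f ≈ 0.354 with slerp weights a = sin((1−f)δ)/sin δ ≈ 0.780, b = sin(fδ)/sin δ ≈ 0.467.
p = a·p₁ + b·p₂ ≈ (0.867, 0.397, 0.300); φ = arcsin(p_z) ≈ 17.44°, λ = atan2(p_y, p_x) ≈ 24.60°.

≈ (17°N, 25°E)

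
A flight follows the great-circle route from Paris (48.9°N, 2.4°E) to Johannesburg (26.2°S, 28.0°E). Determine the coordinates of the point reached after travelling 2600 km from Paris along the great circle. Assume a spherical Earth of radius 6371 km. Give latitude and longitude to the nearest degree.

Convert each endpoint to a unit vector on the sphere (x = cos φ cos λ, y = cos φ sin λ, z = sin φ).
The central angle between the endpoints is δ = arccos(p₁·p₂) ≈ 1.370 rad (78.5°). The total great-circle distance is δ·R ≈ 1.370 × 6371 ≈ 8730 km, so the target fraction is f = 2600/8730 ≈ 0.298.
Interpolate at f ≈ 0.298 with slerp weights a = sin((1−f)δ)/sin δ ≈ 0.837, b = sin(fδ)/sin δ ≈ 0.405.
p = a·p₁ + b·p₂ ≈ (0.871, 0.194, 0.452); φ = arcsin(p_z) ≈ 26.88°, λ = atan2(p_y, p_x) ≈ 12.54°.

≈ (27°N, 13°E)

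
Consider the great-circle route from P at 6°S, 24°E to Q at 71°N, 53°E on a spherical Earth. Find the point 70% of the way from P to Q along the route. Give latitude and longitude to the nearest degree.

≈ 49°N, 36°E

Convert each endpoint to a unit vector on the sphere (x = cos φ cos λ, y = cos φ sin λ, z = sin φ).
The central angle between the endpoints is δ = arccos(p₁·p₂) ≈ 1.385 rad (79.4°).
Interpolate at f = 0.70 with slerp weights a = sin((1−f)δ)/sin δ ≈ 0.411, b = sin(fδ)/sin δ ≈ 0.839.
p = a·p₁ + b·p₂ ≈ (0.538, 0.384, 0.750); φ = arcsin(p_z) ≈ 48.63°, λ = atan2(p_y, p_x) ≈ 35.56°.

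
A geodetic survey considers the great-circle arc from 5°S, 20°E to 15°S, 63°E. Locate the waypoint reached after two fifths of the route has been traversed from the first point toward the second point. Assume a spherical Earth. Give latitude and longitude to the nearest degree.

Write both endpoints as unit vectors p₁, p₂ with components (cos φ cos λ, cos φ sin λ, sin φ).
The central angle between the endpoints is δ = arccos(p₁·p₂) ≈ 0.758 rad (43.4°).
Interpolate at f = 2/5 with slerp weights a = sin((1−f)δ)/sin δ ≈ 0.639, b = sin(fδ)/sin δ ≈ 0.434.
p = a·p₁ + b·p₂ ≈ (0.789, 0.591, -0.168); φ = arcsin(p_z) ≈ -9.68°, λ = atan2(p_y, p_x) ≈ 36.87°.

≈ 10°S, 37°E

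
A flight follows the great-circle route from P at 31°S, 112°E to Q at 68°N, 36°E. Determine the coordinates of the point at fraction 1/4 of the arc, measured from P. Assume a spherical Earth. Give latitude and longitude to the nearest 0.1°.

Convert each endpoint to a unit vector on the sphere (x = cos φ cos λ, y = cos φ sin λ, z = sin φ).
The central angle between the endpoints is δ = arccos(p₁·p₂) ≈ 1.982 rad (113.6°).
Interpolate at f = 1/4 with slerp weights a = sin((1−f)δ)/sin δ ≈ 1.087, b = sin(fδ)/sin δ ≈ 0.519.
p = a·p₁ + b·p₂ ≈ (-0.192, 0.978, -0.079); φ = arcsin(p_z) ≈ -4.53°, λ = atan2(p_y, p_x) ≈ 101.10°.

≈ 4.5°S, 101.1°E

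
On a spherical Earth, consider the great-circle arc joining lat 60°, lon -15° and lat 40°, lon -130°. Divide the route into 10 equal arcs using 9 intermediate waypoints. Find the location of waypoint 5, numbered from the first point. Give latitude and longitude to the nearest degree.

Convert each endpoint to a unit vector on the sphere (x = cos φ cos λ, y = cos φ sin λ, z = sin φ).
The central angle between the endpoints is δ = arccos(p₁·p₂) ≈ 1.165 rad (66.7°).
Interpolate at f = 5/10 with slerp weights a = sin((1−f)δ)/sin δ ≈ 0.599, b = sin(fδ)/sin δ ≈ 0.599.
p = a·p₁ + b·p₂ ≈ (-0.006, -0.429, 0.903); φ = arcsin(p_z) ≈ 64.60°, λ = atan2(p_y, p_x) ≈ -90.76°.

≈ lat 65°, lon -91°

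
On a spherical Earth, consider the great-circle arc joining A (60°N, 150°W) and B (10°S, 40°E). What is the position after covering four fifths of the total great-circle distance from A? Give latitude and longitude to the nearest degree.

The haversine formula gives a central angle δ ≈ 2.259 rad (129.4°) between the endpoints.
Interpolate at f = 4/5 with slerp weights a = sin((1−f)δ)/sin δ ≈ 0.565, b = sin(fδ)/sin δ ≈ 1.259.
p = a·p₁ + b·p₂ ≈ (0.705, 0.656, 0.271); φ = arcsin(p_z) ≈ 15.73°, λ = atan2(p_y, p_x) ≈ 42.92°.

≈ (16°N, 43°E)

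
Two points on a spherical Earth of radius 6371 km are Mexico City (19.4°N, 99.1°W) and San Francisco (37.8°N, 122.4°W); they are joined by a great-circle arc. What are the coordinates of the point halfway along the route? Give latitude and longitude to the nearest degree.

≈ 29°N, 110°W

Write both endpoints as unit vectors p₁, p₂ with components (cos φ cos λ, cos φ sin λ, sin φ).
The central angle between the endpoints is δ = arccos(p₁·p₂) ≈ 0.478 rad (27.4°).
Interpolate at f = 1/2 with slerp weights a = sin((1−f)δ)/sin δ ≈ 0.515, b = sin(fδ)/sin δ ≈ 0.515.
p = a·p₁ + b·p₂ ≈ (-0.295, -0.823, 0.486); φ = arcsin(p_z) ≈ 29.10°, λ = atan2(p_y, p_x) ≈ -109.71°.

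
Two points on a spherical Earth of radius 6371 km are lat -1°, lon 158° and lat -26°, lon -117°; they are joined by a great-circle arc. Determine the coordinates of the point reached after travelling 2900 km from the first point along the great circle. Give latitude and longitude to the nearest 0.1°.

Convert each endpoint to a unit vector on the sphere (x = cos φ cos λ, y = cos φ sin λ, z = sin φ).
The central angle between the endpoints is δ = arccos(p₁·p₂) ≈ 1.485 rad (85.1°). The total great-circle distance is δ·R ≈ 1.485 × 6371 ≈ 9459 km, so the target fraction is f = 2900/9459 ≈ 0.307.
Interpolate at f ≈ 0.307 with slerp weights a = sin((1−f)δ)/sin δ ≈ 0.860, b = sin(fδ)/sin δ ≈ 0.441.
p = a·p₁ + b·p₂ ≈ (-0.978, -0.031, -0.208); φ = arcsin(p_z) ≈ -12.03°, λ = atan2(p_y, p_x) ≈ -178.17°.

≈ lat -12.0°, lon -178.2°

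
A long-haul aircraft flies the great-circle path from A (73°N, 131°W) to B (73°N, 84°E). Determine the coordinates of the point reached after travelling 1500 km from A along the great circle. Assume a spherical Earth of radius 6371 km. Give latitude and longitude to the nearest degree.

Convert each endpoint to a unit vector on the sphere (x = cos φ cos λ, y = cos φ sin λ, z = sin φ).
The central angle between the endpoints is δ = arccos(p₁·p₂) ≈ 0.565 rad (32.4°). The total great-circle distance is δ·R ≈ 0.565 × 6371 ≈ 3601 km, so the target fraction is f = 1500/3601 ≈ 0.417.
Interpolate at f ≈ 0.417 with slerp weights a = sin((1−f)δ)/sin δ ≈ 0.605, b = sin(fδ)/sin δ ≈ 0.436.
p = a·p₁ + b·p₂ ≈ (-0.103, -0.007, 0.995); φ = arcsin(p_z) ≈ 84.10°, λ = atan2(p_y, p_x) ≈ -176.24°.

≈ (84°N, 176°W)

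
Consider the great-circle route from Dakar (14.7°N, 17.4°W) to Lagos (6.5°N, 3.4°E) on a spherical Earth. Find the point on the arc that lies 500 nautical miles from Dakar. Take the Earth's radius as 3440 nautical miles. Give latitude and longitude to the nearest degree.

Write both endpoints as unit vectors p₁, p₂ with components (cos φ cos λ, cos φ sin λ, sin φ).
The central angle between the endpoints is δ = arccos(p₁·p₂) ≈ 0.384 rad (22.0°). The total great-circle distance is δ·R ≈ 0.384 × 3440 ≈ 1321 nmi, so the target fraction is f = 500/1321 ≈ 0.378.
Interpolate at f ≈ 0.378 with slerp weights a = sin((1−f)δ)/sin δ ≈ 0.631, b = sin(fδ)/sin δ ≈ 0.387.
p = a·p₁ + b·p₂ ≈ (0.966, -0.160, 0.204); φ = arcsin(p_z) ≈ 11.77°, λ = atan2(p_y, p_x) ≈ -9.39°.

≈ (12°N, 9°W)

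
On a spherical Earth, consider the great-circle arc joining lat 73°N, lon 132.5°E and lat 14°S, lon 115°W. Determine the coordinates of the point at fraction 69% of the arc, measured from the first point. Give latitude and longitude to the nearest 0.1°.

≈ lat 18.7°N, lon 124.8°W

Write both endpoints as unit vectors p₁, p₂ with components (cos φ cos λ, cos φ sin λ, sin φ).
The central angle between the endpoints is δ = arccos(p₁·p₂) ≈ 1.918 rad (109.9°).
Interpolate at f = 0.69 with slerp weights a = sin((1−f)δ)/sin δ ≈ 0.596, b = sin(fδ)/sin δ ≈ 1.031.
p = a·p₁ + b·p₂ ≈ (-0.540, -0.778, 0.320); φ = arcsin(p_z) ≈ 18.67°, λ = atan2(p_y, p_x) ≈ -124.78°.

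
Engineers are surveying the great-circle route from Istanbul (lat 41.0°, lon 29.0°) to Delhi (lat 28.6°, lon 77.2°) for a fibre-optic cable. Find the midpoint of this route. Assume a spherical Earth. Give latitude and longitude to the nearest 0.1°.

≈ lat 37.3°, lon 55.0°

Convert each endpoint to a unit vector on the sphere (x = cos φ cos λ, y = cos φ sin λ, z = sin φ).
The central angle between the endpoints is δ = arccos(p₁·p₂) ≈ 0.714 rad (40.9°).
Interpolate at f = 1/2 with slerp weights a = sin((1−f)δ)/sin δ ≈ 0.534, b = sin(fδ)/sin δ ≈ 0.534.
p = a·p₁ + b·p₂ ≈ (0.456, 0.652, 0.606); φ = arcsin(p_z) ≈ 37.27°, λ = atan2(p_y, p_x) ≈ 55.03°.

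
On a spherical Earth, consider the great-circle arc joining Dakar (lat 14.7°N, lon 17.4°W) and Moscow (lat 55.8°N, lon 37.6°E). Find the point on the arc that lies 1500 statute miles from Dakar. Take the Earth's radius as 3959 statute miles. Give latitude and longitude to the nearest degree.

≈ lat 32°N, lon 4°W

The haversine formula gives a central angle δ ≈ 1.022 rad (58.6°) between the endpoints. The total great-circle distance is δ·R ≈ 1.022 × 3959 ≈ 4046 mi, so the target fraction is f = 1500/4046 ≈ 0.371.
Interpolate at f ≈ 0.371 with slerp weights a = sin((1−f)δ)/sin δ ≈ 0.703, b = sin(fδ)/sin δ ≈ 0.434.
p = a·p₁ + b·p₂ ≈ (0.842, -0.055, 0.537); φ = arcsin(p_z) ≈ 32.48°, λ = atan2(p_y, p_x) ≈ -3.71°.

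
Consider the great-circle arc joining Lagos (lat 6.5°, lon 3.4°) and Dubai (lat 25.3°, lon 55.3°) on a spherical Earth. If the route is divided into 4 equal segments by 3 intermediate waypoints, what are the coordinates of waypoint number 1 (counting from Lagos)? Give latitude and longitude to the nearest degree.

Convert each endpoint to a unit vector on the sphere (x = cos φ cos λ, y = cos φ sin λ, z = sin φ).
The central angle between the endpoints is δ = arccos(p₁·p₂) ≈ 0.924 rad (52.9°).
Interpolate at f = 1/4 with slerp weights a = sin((1−f)δ)/sin δ ≈ 0.801, b = sin(fδ)/sin δ ≈ 0.287.
p = a·p₁ + b·p₂ ≈ (0.942, 0.260, 0.213); φ = arcsin(p_z) ≈ 12.31°, λ = atan2(p_y, p_x) ≈ 15.46°.

≈ lat 12°, lon 15°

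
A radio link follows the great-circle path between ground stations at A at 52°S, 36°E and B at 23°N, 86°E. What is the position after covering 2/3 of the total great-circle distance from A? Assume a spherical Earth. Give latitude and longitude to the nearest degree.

≈ 3°S, 73°E

Convert each endpoint to a unit vector on the sphere (x = cos φ cos λ, y = cos φ sin λ, z = sin φ).
The central angle between the endpoints is δ = arccos(p₁·p₂) ≈ 1.514 rad (86.8°).
Interpolate at f = 2/3 with slerp weights a = sin((1−f)δ)/sin δ ≈ 0.484, b = sin(fδ)/sin δ ≈ 0.848.
p = a·p₁ + b·p₂ ≈ (0.296, 0.954, -0.050); φ = arcsin(p_z) ≈ -2.89°, λ = atan2(p_y, p_x) ≈ 72.78°.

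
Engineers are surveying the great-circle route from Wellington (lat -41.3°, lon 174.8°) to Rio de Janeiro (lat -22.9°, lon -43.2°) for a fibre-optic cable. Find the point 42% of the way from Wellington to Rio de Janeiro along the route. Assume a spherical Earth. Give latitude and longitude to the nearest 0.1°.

The haversine formula gives a central angle δ ≈ 1.863 rad (106.8°) between the endpoints.
Interpolate at f = 0.42 with slerp weights a = sin((1−f)δ)/sin δ ≈ 0.922, b = sin(fδ)/sin δ ≈ 0.736.
p = a·p₁ + b·p₂ ≈ (-0.195, -0.402, -0.895); φ = arcsin(p_z) ≈ -63.48°, λ = atan2(p_y, p_x) ≈ -115.88°.

≈ lat -63.5°, lon -115.9°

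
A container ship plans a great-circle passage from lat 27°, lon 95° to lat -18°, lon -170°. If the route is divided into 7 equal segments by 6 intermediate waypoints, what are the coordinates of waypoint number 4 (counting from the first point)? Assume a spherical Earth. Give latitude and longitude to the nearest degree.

Convert each endpoint to a unit vector on the sphere (x = cos φ cos λ, y = cos φ sin λ, z = sin φ).
The central angle between the endpoints is δ = arccos(p₁·p₂) ≈ 1.787 rad (102.4°).
Interpolate at f = 4/7 with slerp weights a = sin((1−f)δ)/sin δ ≈ 0.709, b = sin(fδ)/sin δ ≈ 0.873.
p = a·p₁ + b·p₂ ≈ (-0.873, 0.486, 0.052); φ = arcsin(p_z) ≈ 3.00°, λ = atan2(p_y, p_x) ≈ 150.90°.

≈ lat 3°, lon 151°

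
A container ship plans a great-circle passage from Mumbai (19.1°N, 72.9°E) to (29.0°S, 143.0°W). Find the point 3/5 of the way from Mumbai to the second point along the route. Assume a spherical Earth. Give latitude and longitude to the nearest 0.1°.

≈ (21.5°S, 152.2°E)

Convert each endpoint to a unit vector on the sphere (x = cos φ cos λ, y = cos φ sin λ, z = sin φ).
The central angle between the endpoints is δ = arccos(p₁·p₂) ≈ 2.547 rad (145.9°).
Interpolate at f = 3/5 with slerp weights a = sin((1−f)δ)/sin δ ≈ 1.519, b = sin(fδ)/sin δ ≈ 1.782.
p = a·p₁ + b·p₂ ≈ (-0.823, 0.434, -0.367); φ = arcsin(p_z) ≈ -21.54°, λ = atan2(p_y, p_x) ≈ 152.21°.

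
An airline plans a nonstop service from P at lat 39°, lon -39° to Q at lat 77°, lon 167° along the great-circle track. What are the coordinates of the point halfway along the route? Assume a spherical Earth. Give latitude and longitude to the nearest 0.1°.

≈ lat 70.0°, lon -48.7°

Write both endpoints as unit vectors p₁, p₂ with components (cos φ cos λ, cos φ sin λ, sin φ).
The central angle between the endpoints is δ = arccos(p₁·p₂) ≈ 1.097 rad (62.9°).
Interpolate at f = 1/2 with slerp weights a = sin((1−f)δ)/sin δ ≈ 0.586, b = sin(fδ)/sin δ ≈ 0.586.
p = a·p₁ + b·p₂ ≈ (0.225, -0.257, 0.940); φ = arcsin(p_z) ≈ 70.01°, λ = atan2(p_y, p_x) ≈ -48.73°.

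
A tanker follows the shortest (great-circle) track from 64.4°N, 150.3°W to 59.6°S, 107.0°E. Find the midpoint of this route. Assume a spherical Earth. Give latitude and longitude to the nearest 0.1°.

≈ 3.8°N, 152.7°E

Write both endpoints as unit vectors p₁, p₂ with components (cos φ cos λ, cos φ sin λ, sin φ).
The central angle between the endpoints is δ = arccos(p₁·p₂) ≈ 2.543 rad (145.7°).
Interpolate at f = 1/2 with slerp weights a = sin((1−f)δ)/sin δ ≈ 1.695, b = sin(fδ)/sin δ ≈ 1.695.
p = a·p₁ + b·p₂ ≈ (-0.887, 0.457, 0.067); φ = arcsin(p_z) ≈ 3.82°, λ = atan2(p_y, p_x) ≈ 152.72°.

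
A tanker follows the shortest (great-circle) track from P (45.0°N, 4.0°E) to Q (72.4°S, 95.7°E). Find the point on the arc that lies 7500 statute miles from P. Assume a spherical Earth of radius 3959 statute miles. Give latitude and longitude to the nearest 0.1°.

≈ (56.7°S, 49.4°E)

The haversine formula gives a central angle δ ≈ 2.319 rad (132.9°) between the endpoints. The total great-circle distance is δ·R ≈ 2.319 × 3959 ≈ 9181 mi, so the target fraction is f = 7500/9181 ≈ 0.817.
Interpolate at f ≈ 0.817 with slerp weights a = sin((1−f)δ)/sin δ ≈ 0.562, b = sin(fδ)/sin δ ≈ 1.294.
p = a·p₁ + b·p₂ ≈ (0.358, 0.417, -0.836); φ = arcsin(p_z) ≈ -56.68°, λ = atan2(p_y, p_x) ≈ 49.38°.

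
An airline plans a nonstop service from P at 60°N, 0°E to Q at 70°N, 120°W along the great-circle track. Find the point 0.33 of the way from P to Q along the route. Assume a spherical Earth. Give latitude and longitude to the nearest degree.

Write both endpoints as unit vectors p₁, p₂ with components (cos φ cos λ, cos φ sin λ, sin φ).
The central angle between the endpoints is δ = arccos(p₁·p₂) ≈ 0.755 rad (43.3°).
Interpolate at f = 0.33 with slerp weights a = sin((1−f)δ)/sin δ ≈ 0.707, b = sin(fδ)/sin δ ≈ 0.360.
p = a·p₁ + b·p₂ ≈ (0.292, -0.107, 0.950); φ = arcsin(p_z) ≈ 71.89°, λ = atan2(p_y, p_x) ≈ -20.05°.

≈ 72°N, 20°W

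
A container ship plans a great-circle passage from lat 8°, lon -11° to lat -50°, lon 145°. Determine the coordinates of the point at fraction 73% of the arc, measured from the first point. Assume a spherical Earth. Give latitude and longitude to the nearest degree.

≈ lat -69°, lon 79°

Convert each endpoint to a unit vector on the sphere (x = cos φ cos λ, y = cos φ sin λ, z = sin φ).
The central angle between the endpoints is δ = arccos(p₁·p₂) ≈ 2.330 rad (133.5°).
Interpolate at f = 0.73 with slerp weights a = sin((1−f)δ)/sin δ ≈ 0.811, b = sin(fδ)/sin δ ≈ 1.367.
p = a·p₁ + b·p₂ ≈ (0.069, 0.351, -0.934); φ = arcsin(p_z) ≈ -69.07°, λ = atan2(p_y, p_x) ≈ 78.92°.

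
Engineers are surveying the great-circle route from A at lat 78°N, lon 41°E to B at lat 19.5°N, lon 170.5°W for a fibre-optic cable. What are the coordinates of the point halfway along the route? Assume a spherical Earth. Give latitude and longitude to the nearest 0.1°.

≈ lat 59.5°N, lon 178.6°W

Write both endpoints as unit vectors p₁, p₂ with components (cos φ cos λ, cos φ sin λ, sin φ).
The central angle between the endpoints is δ = arccos(p₁·p₂) ≈ 1.411 rad (80.8°).
Interpolate at f = 1/2 with slerp weights a = sin((1−f)δ)/sin δ ≈ 0.657, b = sin(fδ)/sin δ ≈ 0.657.
p = a·p₁ + b·p₂ ≈ (-0.507, -0.013, 0.862); φ = arcsin(p_z) ≈ 59.49°, λ = atan2(p_y, p_x) ≈ -178.58°.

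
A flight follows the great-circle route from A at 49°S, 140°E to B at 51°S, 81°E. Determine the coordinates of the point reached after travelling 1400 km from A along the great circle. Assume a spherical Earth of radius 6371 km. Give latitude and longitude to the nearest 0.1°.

≈ 53.1°S, 121.0°E

Write both endpoints as unit vectors p₁, p₂ with components (cos φ cos λ, cos φ sin λ, sin φ).
The central angle between the endpoints is δ = arccos(p₁·p₂) ≈ 0.645 rad (36.9°). The total great-circle distance is δ·R ≈ 0.645 × 6371 ≈ 4109 km, so the target fraction is f = 1400/4109 ≈ 0.341.
Interpolate at f ≈ 0.341 with slerp weights a = sin((1−f)δ)/sin δ ≈ 0.686, b = sin(fδ)/sin δ ≈ 0.363.
p = a·p₁ + b·p₂ ≈ (-0.309, 0.515, -0.800); φ = arcsin(p_z) ≈ -53.10°, λ = atan2(p_y, p_x) ≈ 120.99°.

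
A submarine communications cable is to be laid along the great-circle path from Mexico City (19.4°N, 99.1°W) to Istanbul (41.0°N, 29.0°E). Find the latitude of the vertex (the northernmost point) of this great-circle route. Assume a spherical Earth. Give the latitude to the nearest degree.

≈ 55°N

The great circle lies in the plane with unit normal n̂ = (p₁ × p₂)/|p₁ × p₂|.
Here n̂_z ≈ +0.574; the vertex latitude is φ_max = arccos|n̂_z| ≈ 54.9°.
Check via Clairaut: cos φ_max = |cos φ₁| · sin C = cos(19.4°)·sin(37.5°) ≈ 0.574, again giving ≈ 54.9°.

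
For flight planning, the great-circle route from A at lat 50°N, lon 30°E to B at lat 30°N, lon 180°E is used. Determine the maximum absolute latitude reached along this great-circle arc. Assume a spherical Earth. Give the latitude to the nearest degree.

The great circle lies in the plane with unit normal n̂ = (p₁ × p₂)/|p₁ × p₂|.
Here n̂_z ≈ +0.280; the vertex latitude is φ_max = arccos|n̂_z| ≈ 73.8°.

≈ 74°N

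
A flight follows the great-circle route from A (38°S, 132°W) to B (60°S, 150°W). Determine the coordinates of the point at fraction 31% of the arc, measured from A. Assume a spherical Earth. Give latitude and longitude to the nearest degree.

≈ (45°S, 136°W)

The haversine formula gives a central angle δ ≈ 0.433 rad (24.8°) between the endpoints.
Interpolate at f = 0.31 with slerp weights a = sin((1−f)δ)/sin δ ≈ 0.701, b = sin(fδ)/sin δ ≈ 0.319.
p = a·p₁ + b·p₂ ≈ (-0.508, -0.491, -0.708); φ = arcsin(p_z) ≈ -45.08°, λ = atan2(p_y, p_x) ≈ -136.00°.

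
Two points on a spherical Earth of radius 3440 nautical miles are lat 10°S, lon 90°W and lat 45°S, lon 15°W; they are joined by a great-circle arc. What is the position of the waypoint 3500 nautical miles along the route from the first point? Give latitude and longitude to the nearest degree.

From cos δ = sin φ₁ sin φ₂ + cos φ₁ cos φ₂ cos Δλ, the central angle is δ ≈ 1.263 rad (72.4°). The total great-circle distance is δ·R ≈ 1.263 × 3440 ≈ 4345 nmi, so the target fraction is f = 3500/4345 ≈ 0.806.
Interpolate at f ≈ 0.806 with slerp weights a = sin((1−f)δ)/sin δ ≈ 0.255, b = sin(fδ)/sin δ ≈ 0.893.
p = a·p₁ + b·p₂ ≈ (0.610, -0.415, -0.676); φ = arcsin(p_z) ≈ -42.50°, λ = atan2(p_y, p_x) ≈ -34.21°.

≈ lat 42°S, lon 34°W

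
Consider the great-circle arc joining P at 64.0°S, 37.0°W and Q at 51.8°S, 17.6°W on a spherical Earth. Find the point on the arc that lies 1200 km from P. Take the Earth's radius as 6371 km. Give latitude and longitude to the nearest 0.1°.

≈ 56.0°S, 22.4°W

Write both endpoints as unit vectors p₁, p₂ with components (cos φ cos λ, cos φ sin λ, sin φ).
The central angle between the endpoints is δ = arccos(p₁·p₂) ≈ 0.276 rad (15.8°). The total great-circle distance is δ·R ≈ 0.276 × 6371 ≈ 1761 km, so the target fraction is f = 1200/1761 ≈ 0.681.
Interpolate at f ≈ 0.681 with slerp weights a = sin((1−f)δ)/sin δ ≈ 0.322, b = sin(fδ)/sin δ ≈ 0.686.
p = a·p₁ + b·p₂ ≈ (0.517, -0.213, -0.829); φ = arcsin(p_z) ≈ -55.98°, λ = atan2(p_y, p_x) ≈ -22.41°.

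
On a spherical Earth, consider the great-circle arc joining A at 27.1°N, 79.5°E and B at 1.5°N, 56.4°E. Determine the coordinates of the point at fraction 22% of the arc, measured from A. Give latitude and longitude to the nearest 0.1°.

Write both endpoints as unit vectors p₁, p₂ with components (cos φ cos λ, cos φ sin λ, sin φ).
The central angle between the endpoints is δ = arccos(p₁·p₂) ≈ 0.591 rad (33.9°).
Interpolate at f = 0.22 with slerp weights a = sin((1−f)δ)/sin δ ≈ 0.798, b = sin(fδ)/sin δ ≈ 0.233.
p = a·p₁ + b·p₂ ≈ (0.258, 0.893, 0.370); φ = arcsin(p_z) ≈ 21.70°, λ = atan2(p_y, p_x) ≈ 73.86°.

≈ 21.7°N, 73.9°E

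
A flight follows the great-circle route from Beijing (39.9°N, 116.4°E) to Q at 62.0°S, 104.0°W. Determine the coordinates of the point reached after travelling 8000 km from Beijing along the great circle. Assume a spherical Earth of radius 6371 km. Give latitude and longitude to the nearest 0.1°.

Write both endpoints as unit vectors p₁, p₂ with components (cos φ cos λ, cos φ sin λ, sin φ).
The central angle between the endpoints is δ = arccos(p₁·p₂) ≈ 2.569 rad (147.2°). The total great-circle distance is δ·R ≈ 2.569 × 6371 ≈ 16369 km, so the target fraction is f = 8000/16369 ≈ 0.489.
Interpolate at f ≈ 0.489 with slerp weights a = sin((1−f)δ)/sin δ ≈ 1.786, b = sin(fδ)/sin δ ≈ 1.756.
p = a·p₁ + b·p₂ ≈ (-0.808, 0.427, -0.405); φ = arcsin(p_z) ≈ -23.87°, λ = atan2(p_y, p_x) ≈ 152.14°.

≈ 23.9°S, 152.1°E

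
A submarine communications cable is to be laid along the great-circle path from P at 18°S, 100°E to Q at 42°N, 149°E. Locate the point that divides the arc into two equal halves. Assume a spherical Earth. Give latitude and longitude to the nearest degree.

≈ 13°N, 121°E

Write both endpoints as unit vectors p₁, p₂ with components (cos φ cos λ, cos φ sin λ, sin φ).
The central angle between the endpoints is δ = arccos(p₁·p₂) ≈ 1.311 rad (75.1°).
Interpolate at f = 1/2 with slerp weights a = sin((1−f)δ)/sin δ ≈ 0.631, b = sin(fδ)/sin δ ≈ 0.631.
p = a·p₁ + b·p₂ ≈ (-0.506, 0.832, 0.227); φ = arcsin(p_z) ≈ 13.13°, λ = atan2(p_y, p_x) ≈ 121.30°.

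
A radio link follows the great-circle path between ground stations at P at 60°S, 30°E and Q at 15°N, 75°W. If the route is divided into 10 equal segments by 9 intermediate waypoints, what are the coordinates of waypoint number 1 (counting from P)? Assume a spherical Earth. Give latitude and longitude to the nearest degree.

From cos δ = sin φ₁ sin φ₂ + cos φ₁ cos φ₂ cos Δλ, the central angle is δ ≈ 1.927 rad (110.4°).
Interpolate at f = 1/10 with slerp weights a = sin((1−f)δ)/sin δ ≈ 1.053, b = sin(fδ)/sin δ ≈ 0.204.
p = a·p₁ + b·p₂ ≈ (0.507, 0.072, -0.859); φ = arcsin(p_z) ≈ -59.19°, λ = atan2(p_y, p_x) ≈ 8.14°.

≈ 59°S, 8°E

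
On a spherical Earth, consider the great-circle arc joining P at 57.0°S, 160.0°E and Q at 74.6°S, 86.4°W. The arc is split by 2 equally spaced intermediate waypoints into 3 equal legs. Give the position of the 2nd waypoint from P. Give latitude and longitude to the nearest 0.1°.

≈ 77.9°S, 145.6°W

From cos δ = sin φ₁ sin φ₂ + cos φ₁ cos φ₂ cos Δλ, the central angle is δ ≈ 0.722 rad (41.4°).
Interpolate at f = 2/3 with slerp weights a = sin((1−f)δ)/sin δ ≈ 0.361, b = sin(fδ)/sin δ ≈ 0.700.
p = a·p₁ + b·p₂ ≈ (-0.173, -0.118, -0.978); φ = arcsin(p_z) ≈ -77.90°, λ = atan2(p_y, p_x) ≈ -145.58°.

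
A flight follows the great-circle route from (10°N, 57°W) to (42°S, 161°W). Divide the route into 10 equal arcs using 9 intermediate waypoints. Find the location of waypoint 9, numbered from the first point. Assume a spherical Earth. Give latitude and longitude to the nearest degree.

The haversine formula gives a central angle δ ≈ 1.868 rad (107.1°) between the endpoints.
Interpolate at f = 9/10 with slerp weights a = sin((1−f)δ)/sin δ ≈ 0.194, b = sin(fδ)/sin δ ≈ 1.040.
p = a·p₁ + b·p₂ ≈ (-0.626, -0.412, -0.662); φ = arcsin(p_z) ≈ -41.44°, λ = atan2(p_y, p_x) ≈ -146.66°.

≈ (41°S, 147°W)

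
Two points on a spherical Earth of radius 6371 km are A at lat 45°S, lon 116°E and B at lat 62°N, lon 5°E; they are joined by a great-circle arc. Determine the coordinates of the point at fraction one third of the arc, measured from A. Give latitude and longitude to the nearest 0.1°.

≈ lat 6.1°S, lon 87.7°E

From cos δ = sin φ₁ sin φ₂ + cos φ₁ cos φ₂ cos Δλ, the central angle is δ ≈ 2.409 rad (138.0°).
Interpolate at f = 1/3 with slerp weights a = sin((1−f)δ)/sin δ ≈ 1.494, b = sin(fδ)/sin δ ≈ 1.075.
p = a·p₁ + b·p₂ ≈ (0.040, 0.993, -0.107); φ = arcsin(p_z) ≈ -6.13°, λ = atan2(p_y, p_x) ≈ 87.70°.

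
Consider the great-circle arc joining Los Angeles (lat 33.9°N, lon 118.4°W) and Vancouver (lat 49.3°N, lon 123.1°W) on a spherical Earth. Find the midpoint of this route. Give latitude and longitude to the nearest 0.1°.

Convert each endpoint to a unit vector on the sphere (x = cos φ cos λ, y = cos φ sin λ, z = sin φ).
The central angle between the endpoints is δ = arccos(p₁·p₂) ≈ 0.276 rad (15.8°).
Interpolate at f = 1/2 with slerp weights a = sin((1−f)δ)/sin δ ≈ 0.505, b = sin(fδ)/sin δ ≈ 0.505.
p = a·p₁ + b·p₂ ≈ (-0.379, -0.644, 0.664); φ = arcsin(p_z) ≈ 41.62°, λ = atan2(p_y, p_x) ≈ -120.47°.

≈ lat 41.6°N, lon 120.5°W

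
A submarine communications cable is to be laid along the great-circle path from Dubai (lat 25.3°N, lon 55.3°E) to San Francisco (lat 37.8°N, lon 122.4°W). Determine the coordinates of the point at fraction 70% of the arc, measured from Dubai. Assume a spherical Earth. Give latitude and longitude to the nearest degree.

From cos δ = sin φ₁ sin φ₂ + cos φ₁ cos φ₂ cos Δλ, the central angle is δ ≈ 2.040 rad (116.9°).
Interpolate at f = 0.70 with slerp weights a = sin((1−f)δ)/sin δ ≈ 0.644, b = sin(fδ)/sin δ ≈ 1.110.
p = a·p₁ + b·p₂ ≈ (-0.138, -0.262, 0.955); φ = arcsin(p_z) ≈ 72.79°, λ = atan2(p_y, p_x) ≈ -117.87°.

≈ lat 73°N, lon 118°W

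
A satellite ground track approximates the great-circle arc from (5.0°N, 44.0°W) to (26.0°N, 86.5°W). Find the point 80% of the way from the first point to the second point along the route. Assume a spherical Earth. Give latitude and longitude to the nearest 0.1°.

The haversine formula gives a central angle δ ≈ 0.798 rad (45.7°) between the endpoints.
Interpolate at f = 0.80 with slerp weights a = sin((1−f)δ)/sin δ ≈ 0.222, b = sin(fδ)/sin δ ≈ 0.832.
p = a·p₁ + b·p₂ ≈ (0.205, -0.900, 0.384); φ = arcsin(p_z) ≈ 22.59°, λ = atan2(p_y, p_x) ≈ -77.19°.

≈ (22.6°N, 77.2°W)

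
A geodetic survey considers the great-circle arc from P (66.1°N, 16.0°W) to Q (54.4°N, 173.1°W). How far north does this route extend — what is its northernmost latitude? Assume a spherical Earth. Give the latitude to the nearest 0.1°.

≈ 83.8°N

The great circle lies in the plane with unit normal n̂ = (p₁ × p₂)/|p₁ × p₂|.
Here n̂_z ≈ -0.108; the vertex latitude is φ_max = arccos|n̂_z| ≈ 83.8°.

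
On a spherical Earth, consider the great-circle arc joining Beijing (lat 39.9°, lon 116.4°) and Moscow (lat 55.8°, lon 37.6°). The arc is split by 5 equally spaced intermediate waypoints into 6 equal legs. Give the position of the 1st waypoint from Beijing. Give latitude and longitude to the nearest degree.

≈ lat 46°, lon 108°

Write both endpoints as unit vectors p₁, p₂ with components (cos φ cos λ, cos φ sin λ, sin φ).
The central angle between the endpoints is δ = arccos(p₁·p₂) ≈ 0.909 rad (52.1°).
Interpolate at f = 1/6 with slerp weights a = sin((1−f)δ)/sin δ ≈ 0.871, b = sin(fδ)/sin δ ≈ 0.191.
p = a·p₁ + b·p₂ ≈ (-0.212, 0.664, 0.717); φ = arcsin(p_z) ≈ 45.80°, λ = atan2(p_y, p_x) ≈ 107.70°.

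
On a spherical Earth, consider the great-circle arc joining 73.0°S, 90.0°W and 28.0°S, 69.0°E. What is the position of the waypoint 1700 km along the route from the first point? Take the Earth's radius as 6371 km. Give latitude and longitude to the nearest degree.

From cos δ = sin φ₁ sin φ₂ + cos φ₁ cos φ₂ cos Δλ, the central angle is δ ≈ 1.361 rad (78.0°). The total great-circle distance is δ·R ≈ 1.361 × 6371 ≈ 8673 km, so the target fraction is f = 1700/8673 ≈ 0.196.
Interpolate at f ≈ 0.196 with slerp weights a = sin((1−f)δ)/sin δ ≈ 0.909, b = sin(fδ)/sin δ ≈ 0.270.
p = a·p₁ + b·p₂ ≈ (0.085, -0.043, -0.995); φ = arcsin(p_z) ≈ -84.51°, λ = atan2(p_y, p_x) ≈ -26.98°.

≈ 85°S, 27°W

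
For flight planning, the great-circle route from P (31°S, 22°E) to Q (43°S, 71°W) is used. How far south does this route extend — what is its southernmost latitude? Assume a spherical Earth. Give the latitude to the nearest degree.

≈ 49°S

The great circle lies in the plane with unit normal n̂ = (p₁ × p₂)/|p₁ × p₂|.
Here n̂_z ≈ -0.660; the vertex latitude is φ_max = arccos|n̂_z| ≈ 48.7°.
Check via Clairaut: cos φ_max = |cos φ₁| · sin C = cos(31.0°)·sin(129.6°) ≈ 0.660, again giving ≈ 48.7°.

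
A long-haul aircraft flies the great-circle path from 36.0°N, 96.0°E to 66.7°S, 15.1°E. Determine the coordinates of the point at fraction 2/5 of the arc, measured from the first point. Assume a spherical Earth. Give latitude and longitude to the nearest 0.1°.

≈ 8.0°S, 76.5°E

Write both endpoints as unit vectors p₁, p₂ with components (cos φ cos λ, cos φ sin λ, sin φ).
The central angle between the endpoints is δ = arccos(p₁·p₂) ≈ 2.082 rad (119.3°).
Interpolate at f = 2/5 with slerp weights a = sin((1−f)δ)/sin δ ≈ 1.088, b = sin(fδ)/sin δ ≈ 0.848.
p = a·p₁ + b·p₂ ≈ (0.232, 0.963, -0.140); φ = arcsin(p_z) ≈ -8.03°, λ = atan2(p_y, p_x) ≈ 76.45°.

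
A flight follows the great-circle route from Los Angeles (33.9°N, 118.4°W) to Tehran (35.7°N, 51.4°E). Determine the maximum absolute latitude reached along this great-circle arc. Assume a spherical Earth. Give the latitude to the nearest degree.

≈ 83°N

The great circle lies in the plane with unit normal n̂ = (p₁ × p₂)/|p₁ × p₂|.
Here n̂_z ≈ +0.127; the vertex latitude is φ_max = arccos|n̂_z| ≈ 82.7°.
Check via Clairaut: cos φ_max = |cos φ₁| · sin C = cos(33.9°)·sin(8.8°) ≈ 0.127, again giving ≈ 82.7°.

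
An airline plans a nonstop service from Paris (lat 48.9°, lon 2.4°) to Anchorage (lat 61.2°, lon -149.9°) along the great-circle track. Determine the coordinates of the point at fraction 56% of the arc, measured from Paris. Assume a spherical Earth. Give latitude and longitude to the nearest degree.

Write both endpoints as unit vectors p₁, p₂ with components (cos φ cos λ, cos φ sin λ, sin φ).
The central angle between the endpoints is δ = arccos(p₁·p₂) ≈ 1.181 rad (67.7°).
Interpolate at f = 0.56 with slerp weights a = sin((1−f)δ)/sin δ ≈ 0.537, b = sin(fδ)/sin δ ≈ 0.664.
p = a·p₁ + b·p₂ ≈ (0.076, -0.146, 0.986); φ = arcsin(p_z) ≈ 80.55°, λ = atan2(p_y, p_x) ≈ -62.49°.

≈ lat 81°, lon -62°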